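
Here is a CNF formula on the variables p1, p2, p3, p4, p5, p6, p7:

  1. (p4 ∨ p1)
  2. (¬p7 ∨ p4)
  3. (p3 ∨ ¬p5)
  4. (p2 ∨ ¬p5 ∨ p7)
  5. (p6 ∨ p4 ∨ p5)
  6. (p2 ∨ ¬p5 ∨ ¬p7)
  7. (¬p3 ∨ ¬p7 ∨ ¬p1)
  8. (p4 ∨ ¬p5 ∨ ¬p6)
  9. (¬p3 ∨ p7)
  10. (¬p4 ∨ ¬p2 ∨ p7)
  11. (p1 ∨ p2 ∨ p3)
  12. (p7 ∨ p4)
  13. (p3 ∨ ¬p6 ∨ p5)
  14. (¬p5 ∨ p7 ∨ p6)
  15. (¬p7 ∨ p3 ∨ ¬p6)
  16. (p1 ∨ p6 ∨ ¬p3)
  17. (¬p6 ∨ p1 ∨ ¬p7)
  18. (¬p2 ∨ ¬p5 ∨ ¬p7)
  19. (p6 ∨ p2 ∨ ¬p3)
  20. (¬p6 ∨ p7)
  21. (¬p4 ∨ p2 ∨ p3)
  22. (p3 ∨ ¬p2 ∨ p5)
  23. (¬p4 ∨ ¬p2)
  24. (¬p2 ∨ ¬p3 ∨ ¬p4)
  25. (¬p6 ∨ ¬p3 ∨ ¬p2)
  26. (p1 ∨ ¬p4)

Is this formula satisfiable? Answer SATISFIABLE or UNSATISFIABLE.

UNSATISFIABLE

p3 = True:
  propagation gives p7=True, p4=True, p1=False; an empty clause results — contradiction.
p3 = False:
  propagation gives p5=False, p6=False, p4=True, p2=True; an empty clause results — contradiction.
Every branch closes, so no satisfying assignment exists.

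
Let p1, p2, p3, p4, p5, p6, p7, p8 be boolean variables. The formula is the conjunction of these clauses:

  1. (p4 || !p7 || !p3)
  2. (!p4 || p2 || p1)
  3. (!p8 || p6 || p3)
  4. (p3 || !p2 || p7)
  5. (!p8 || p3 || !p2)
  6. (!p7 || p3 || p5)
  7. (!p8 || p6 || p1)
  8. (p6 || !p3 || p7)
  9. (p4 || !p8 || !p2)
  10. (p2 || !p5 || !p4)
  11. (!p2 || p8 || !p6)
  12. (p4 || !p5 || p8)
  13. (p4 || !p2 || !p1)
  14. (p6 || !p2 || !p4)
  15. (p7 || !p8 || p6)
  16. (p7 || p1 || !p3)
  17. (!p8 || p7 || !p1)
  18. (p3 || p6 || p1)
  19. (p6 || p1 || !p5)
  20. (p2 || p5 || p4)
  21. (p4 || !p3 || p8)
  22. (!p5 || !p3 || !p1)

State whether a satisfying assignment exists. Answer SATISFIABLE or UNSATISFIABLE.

Set p1 = True and propagate.
Try p2 = False.
Try p3 = True.
  then p5 is forced to False.
  then p4 is forced to True.
The remaining clauses are satisfied by p6 = True, p7 = False, p8 = False.
Every clause has at least one true literal under this assignment.
So p1=True, p2=False, p3=True, p4=True, p5=False, p6=True, p7=False, p8=False is a satisfying assignment.

SATISFIABLE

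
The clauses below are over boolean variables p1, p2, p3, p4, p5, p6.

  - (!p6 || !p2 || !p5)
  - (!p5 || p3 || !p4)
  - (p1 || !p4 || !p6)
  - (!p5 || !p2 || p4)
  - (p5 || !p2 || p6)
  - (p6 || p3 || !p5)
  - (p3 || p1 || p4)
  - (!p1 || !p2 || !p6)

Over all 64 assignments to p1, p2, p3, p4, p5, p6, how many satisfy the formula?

Case analysis on p5 and p6:
  p5=T, p6=T: remaining (p1,p2,p3,p4) ∈ {(F,F,T,F); (T,F,F,F); (T,F,T,F); (T,F,T,T)} — 4.
  p5=T, p6=F: p1 free; 3 ways for (p2,p3,p4) × 2^1 = 6.
  p5=F, p6=T: 6 of the 16 assignments to (p1,p2,p3,p4) work.
  p5=F, p6=F: 7 of the 16 assignments to (p1,p2,p3,p4) work.
Total: 4 + 6 + 6 + 7 = 23.

23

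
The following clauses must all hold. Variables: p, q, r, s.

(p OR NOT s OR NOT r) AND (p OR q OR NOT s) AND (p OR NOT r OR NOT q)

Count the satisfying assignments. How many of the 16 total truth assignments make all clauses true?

Split on p, then q.
  p=1, q=1: remaining (r,s) ∈ {(0,0); (0,1); (1,0); (1,1)} — 4.
  p=1, q=0: remaining (r,s) ∈ {(0,0); (0,1); (1,0); (1,1)} — 4.
  p=0, q=1: remaining (r,s) ∈ {(0,0); (0,1)} — 2.
  p=0, q=0: remaining (r,s) ∈ {(0,0); (1,0)} — 2.
Total: 4 + 4 + 2 + 2 = 12.

12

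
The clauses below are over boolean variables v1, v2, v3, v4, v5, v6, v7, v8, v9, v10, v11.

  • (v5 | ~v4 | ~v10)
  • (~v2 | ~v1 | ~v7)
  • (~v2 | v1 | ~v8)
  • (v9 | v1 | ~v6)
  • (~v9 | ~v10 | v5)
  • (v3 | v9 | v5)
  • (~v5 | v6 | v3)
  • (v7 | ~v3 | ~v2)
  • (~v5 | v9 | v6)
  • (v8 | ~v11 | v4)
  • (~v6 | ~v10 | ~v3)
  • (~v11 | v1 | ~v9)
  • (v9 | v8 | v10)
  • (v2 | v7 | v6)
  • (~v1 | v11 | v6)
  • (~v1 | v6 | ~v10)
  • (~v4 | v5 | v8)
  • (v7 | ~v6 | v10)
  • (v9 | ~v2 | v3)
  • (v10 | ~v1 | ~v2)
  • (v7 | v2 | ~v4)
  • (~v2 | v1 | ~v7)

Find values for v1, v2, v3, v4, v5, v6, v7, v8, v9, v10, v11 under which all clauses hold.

Try v1 = False.
For the remaining variables, v2 = False, v3 = False, v4 = True, v5 = True, v6 = True, v7 = True, v8 = False, v9 = True, v10 = True, v11 = False works.
Every clause has at least one true literal under this assignment.

v1 = F, v2 = F, v3 = F, v4 = T, v5 = T, v6 = T, v7 = T, v8 = F, v9 = T, v10 = T, v11 = F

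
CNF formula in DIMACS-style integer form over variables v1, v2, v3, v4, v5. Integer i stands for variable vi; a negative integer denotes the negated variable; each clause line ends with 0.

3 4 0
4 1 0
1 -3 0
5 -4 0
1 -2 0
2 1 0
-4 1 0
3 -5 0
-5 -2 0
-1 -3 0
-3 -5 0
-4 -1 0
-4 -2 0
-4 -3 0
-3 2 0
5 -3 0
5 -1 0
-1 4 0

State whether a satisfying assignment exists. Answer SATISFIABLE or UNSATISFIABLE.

v1 = True:
  propagation gives v3=False, v4=True; an empty clause results — contradiction.
v1 = False:
  propagation gives v4=True; an empty clause results — contradiction.
Every branch closes, so no satisfying assignment exists.

UNSATISFIABLE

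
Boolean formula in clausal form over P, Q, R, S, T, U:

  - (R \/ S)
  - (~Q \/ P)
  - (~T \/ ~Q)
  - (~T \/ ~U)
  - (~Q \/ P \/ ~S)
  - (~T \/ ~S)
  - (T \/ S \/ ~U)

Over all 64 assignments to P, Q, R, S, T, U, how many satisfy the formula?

Case analysis on S and T:
  S=1, T=1: a clause becomes empty — 0.
  S=1, T=0: R, U free; 3 ways for (P,Q) × 2^2 = 12.
  S=0, T=1: remaining (P,Q,R,U) ∈ {(0,0,1,0); (1,0,1,0)} — 2.
  S=0, T=0: remaining (P,Q,R,U) ∈ {(0,0,1,0); (1,0,1,0); (1,1,1,0)} — 3.
Total: 0 + 12 + 2 + 3 = 17.

17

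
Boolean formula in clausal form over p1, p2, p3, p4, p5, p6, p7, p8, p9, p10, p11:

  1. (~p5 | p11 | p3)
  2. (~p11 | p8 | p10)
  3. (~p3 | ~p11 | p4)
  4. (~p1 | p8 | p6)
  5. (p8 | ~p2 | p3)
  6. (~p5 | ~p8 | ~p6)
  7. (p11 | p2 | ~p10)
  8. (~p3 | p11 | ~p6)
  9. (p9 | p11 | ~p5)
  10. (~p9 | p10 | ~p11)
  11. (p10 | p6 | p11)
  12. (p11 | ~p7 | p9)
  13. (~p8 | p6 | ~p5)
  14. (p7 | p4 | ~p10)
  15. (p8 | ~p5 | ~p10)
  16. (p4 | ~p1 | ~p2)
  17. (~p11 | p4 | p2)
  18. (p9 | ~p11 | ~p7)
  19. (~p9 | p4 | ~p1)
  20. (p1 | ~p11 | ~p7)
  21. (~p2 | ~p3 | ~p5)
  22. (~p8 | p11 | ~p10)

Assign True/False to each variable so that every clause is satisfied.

p4 occurs only positively in the remaining clauses — set p4 = True.
p5 occurs only negated in the remaining clauses — set p5 = False.
Set p1 = False and propagate.
Try p2 = True.
Branch on p3: take p3 = True.
The remaining clauses are satisfied by p6 = True, p7 = False, p8 = False, p9 = True, p10 = True, p11 = True.

p1=0  p2=1  p3=1  p4=1  p5=0  p6=1  p7=0  p8=0  p9=1  p10=1  p11=1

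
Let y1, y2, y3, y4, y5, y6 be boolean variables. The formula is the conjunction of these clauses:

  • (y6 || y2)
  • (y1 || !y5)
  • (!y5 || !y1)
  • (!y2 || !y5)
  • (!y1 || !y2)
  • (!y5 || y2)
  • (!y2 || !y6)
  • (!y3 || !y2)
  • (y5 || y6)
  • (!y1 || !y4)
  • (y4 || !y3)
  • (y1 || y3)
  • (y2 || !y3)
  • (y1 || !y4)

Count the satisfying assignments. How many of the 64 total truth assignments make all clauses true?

The models are:
  y1=1 y2=0 y3=0 y4=0 y5=0 y6=1
Count: 1.

1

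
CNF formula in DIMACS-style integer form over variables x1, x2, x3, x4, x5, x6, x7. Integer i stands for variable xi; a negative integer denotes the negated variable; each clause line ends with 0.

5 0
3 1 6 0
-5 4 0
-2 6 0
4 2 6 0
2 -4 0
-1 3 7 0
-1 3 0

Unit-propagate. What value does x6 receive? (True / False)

True

(x5) stands alone — x5 = True.
(x4 ∨ ¬x5): since x5 = True, the clause reduces to (x4). x4 = True.
(¬x4 ∨ x2): since x4 = True, the clause reduces to (x2). x2 = True.
From (x6 ∨ ¬x2) and x2 = True: x6 = True.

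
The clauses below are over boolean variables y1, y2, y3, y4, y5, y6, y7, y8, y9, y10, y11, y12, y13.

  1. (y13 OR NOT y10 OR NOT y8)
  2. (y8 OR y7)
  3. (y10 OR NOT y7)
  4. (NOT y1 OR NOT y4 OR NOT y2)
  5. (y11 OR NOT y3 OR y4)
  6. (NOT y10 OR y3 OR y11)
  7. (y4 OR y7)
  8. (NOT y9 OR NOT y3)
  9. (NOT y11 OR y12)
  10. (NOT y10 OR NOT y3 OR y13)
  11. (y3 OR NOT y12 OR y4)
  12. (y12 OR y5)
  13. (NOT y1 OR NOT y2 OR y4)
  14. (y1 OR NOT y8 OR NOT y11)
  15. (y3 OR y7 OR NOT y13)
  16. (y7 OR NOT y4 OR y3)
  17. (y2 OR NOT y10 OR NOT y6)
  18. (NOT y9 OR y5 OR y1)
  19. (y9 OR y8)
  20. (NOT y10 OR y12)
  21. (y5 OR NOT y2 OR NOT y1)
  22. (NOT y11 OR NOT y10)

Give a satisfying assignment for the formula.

y1=F, y2=F, y3=T, y4=T, y5=F, y6=T, y7=F, y8=T, y9=F, y10=F, y11=F, y12=T, y13=T

Check each clause:
  1. (NOT y8 OR y13 OR NOT y10) — y13 is true.
  2. (y8 OR y7) — y8 is true.
  3. (NOT y7 OR y10) — NOT y7 is true.
  4. (NOT y2 OR NOT y4 OR NOT y1) — NOT y2 is true.
  5. (NOT y3 OR y11 OR y4) — y4 is true.
  6. (y3 OR NOT y10 OR y11) — y3 is true.
  7. (y7 OR y4) — y4 is true.
  8. (NOT y3 OR NOT y9) — NOT y9 is true.
  9. (y12 OR NOT y11) — y12 is true.
  10. (NOT y10 OR NOT y3 OR y13) — y13 is true.
  11. (y3 OR y4 OR NOT y12) — y3 is true.
  12. (y5 OR y12) — y12 is true.
  13. (NOT y1 OR NOT y2 OR y4) — y4 is true.
  14. (NOT y11 OR NOT y8 OR y1) — NOT y11 is true.
  15. (y3 OR NOT y13 OR y7) — y3 is true.
  16. (y7 OR y3 OR NOT y4) — y3 is true.
  17. (NOT y10 OR y2 OR NOT y6) — NOT y10 is true.
  18. (NOT y9 OR y1 OR y5) — NOT y9 is true.
  19. (y8 OR y9) — y8 is true.
  20. (NOT y10 OR y12) — y12 is true.
  21. (y5 OR NOT y1 OR NOT y2) — NOT y2 is true.
  22. (NOT y11 OR NOT y10) — NOT y11 is true.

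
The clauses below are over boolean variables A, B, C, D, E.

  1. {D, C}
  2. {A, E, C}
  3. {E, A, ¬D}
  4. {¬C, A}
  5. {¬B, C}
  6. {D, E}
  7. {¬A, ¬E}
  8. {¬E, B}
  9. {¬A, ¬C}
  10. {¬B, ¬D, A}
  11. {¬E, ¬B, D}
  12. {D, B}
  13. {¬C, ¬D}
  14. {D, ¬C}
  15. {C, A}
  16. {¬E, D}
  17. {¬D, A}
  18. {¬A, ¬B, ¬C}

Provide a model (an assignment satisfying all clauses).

A=T  B=F  C=F  D=T  E=F

Check each clause:
  1. {D, C} — D is true.
  2. {C, E, A} — A is true.
  3. {A, E, ¬D} — A is true.
  4. {¬C, A} — A is true.
  5. {C, ¬B} — ¬B is true.
  6. {D, E} — D is true.
  7. {¬E, ¬A} — ¬E is true.
  8. {¬E, B} — ¬E is true.
  9. {¬C, ¬A} — ¬C is true.
  10. {A, ¬D, ¬B} — A is true.
  11. {D, ¬B, ¬E} — ¬E is true.
  12. {B, D} — D is true.
  13. {¬C, ¬D} — ¬C is true.
  14. {D, ¬C} — D is true.
  15. {C, A} — A is true.
  16. {¬E, D} — ¬E is true.
  17. {¬D, A} — A is true.
  18. {¬C, ¬A, ¬B} — ¬C is true.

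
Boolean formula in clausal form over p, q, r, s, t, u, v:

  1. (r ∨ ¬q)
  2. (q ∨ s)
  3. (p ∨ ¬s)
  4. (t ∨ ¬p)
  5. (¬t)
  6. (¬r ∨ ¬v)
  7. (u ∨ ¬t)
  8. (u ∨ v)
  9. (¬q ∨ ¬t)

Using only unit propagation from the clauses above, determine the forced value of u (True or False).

(¬t) stands alone — t = False.
In (t ∨ ¬p), t is now false; ¬p must hold, so p = False.
(¬s ∨ p): since p = False, the clause reduces to (¬s). s = False.
In (s ∨ q), s is now false; q must hold, so q = True.
(¬q ∨ r): since q = True, the clause reduces to (r). r = True.
(¬v ∨ ¬r) with r = True leaves only ¬v, so v = False.
(v ∨ u): since v = False, the clause reduces to (u). u = True.

True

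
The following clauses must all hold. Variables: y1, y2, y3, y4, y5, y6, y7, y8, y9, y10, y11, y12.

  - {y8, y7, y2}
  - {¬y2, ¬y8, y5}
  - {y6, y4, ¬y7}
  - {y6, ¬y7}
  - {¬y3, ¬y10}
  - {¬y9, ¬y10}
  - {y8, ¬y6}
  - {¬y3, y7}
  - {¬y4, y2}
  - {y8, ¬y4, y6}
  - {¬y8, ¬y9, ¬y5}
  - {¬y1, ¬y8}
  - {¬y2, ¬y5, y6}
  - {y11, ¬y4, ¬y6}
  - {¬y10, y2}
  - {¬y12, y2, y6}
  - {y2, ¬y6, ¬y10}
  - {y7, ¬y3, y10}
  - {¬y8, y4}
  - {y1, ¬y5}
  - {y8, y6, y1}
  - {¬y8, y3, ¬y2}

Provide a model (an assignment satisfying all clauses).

y9 occurs only negated in the remaining clauses — set y9 = False.
Pure literal: y11 appears only positively; assign y11 = True.
Try y1 = True.
  then y8 is forced to False.
  then y6 is forced to False.
  then y7 is forced to False.
  then y2 is forced to True.
  then y3 is forced to False.
  then y4 is forced to False.
  then y5 is forced to False.
y10, y12 are now unconstrained; take y10 = True, y12 = False.
Every clause has at least one true literal under this assignment.
Check each clause:
  1. {y8, y7, y2} — y2 is true.
  2. {y5, ¬y8, ¬y2} — ¬y8 is true.
  3. {y6, ¬y7, y4} — ¬y7 is true.
  4. {¬y7, y6} — ¬y7 is true.
  5. {¬y3, ¬y10} — ¬y3 is true.
  6. {¬y10, ¬y9} — ¬y9 is true.
  7. {¬y6, y8} — ¬y6 is true.
  8. {¬y3, y7} — ¬y3 is true.
  9. {¬y4, y2} — y2 is true.
  10. {y8, ¬y4, y6} — ¬y4 is true.
  11. {¬y5, ¬y8, ¬y9} — ¬y8 is true.
  12. {¬y8, ¬y1} — ¬y8 is true.
  13. {y6, ¬y5, ¬y2} — ¬y5 is true.
  14. {¬y4, y11, ¬y6} — ¬y6 is true.
  15. {y2, ¬y10} — y2 is true.
  16. {y2, y6, ¬y12} — y2 is true.
  17. {y2, ¬y6, ¬y10} — y2 is true.
  18. {y7, y10, ¬y3} — y10 is true.
  19. {¬y8, y4} — ¬y8 is true.
  20. {¬y5, y1} — y1 is true.
  21. {y8, y6, y1} — y1 is true.
  22. {¬y2, ¬y8, y3} — ¬y8 is true.

y1 = True, y2 = True, y3 = False, y4 = False, y5 = False, y6 = False, y7 = False, y8 = False, y9 = False, y10 = True, y11 = True, y12 = False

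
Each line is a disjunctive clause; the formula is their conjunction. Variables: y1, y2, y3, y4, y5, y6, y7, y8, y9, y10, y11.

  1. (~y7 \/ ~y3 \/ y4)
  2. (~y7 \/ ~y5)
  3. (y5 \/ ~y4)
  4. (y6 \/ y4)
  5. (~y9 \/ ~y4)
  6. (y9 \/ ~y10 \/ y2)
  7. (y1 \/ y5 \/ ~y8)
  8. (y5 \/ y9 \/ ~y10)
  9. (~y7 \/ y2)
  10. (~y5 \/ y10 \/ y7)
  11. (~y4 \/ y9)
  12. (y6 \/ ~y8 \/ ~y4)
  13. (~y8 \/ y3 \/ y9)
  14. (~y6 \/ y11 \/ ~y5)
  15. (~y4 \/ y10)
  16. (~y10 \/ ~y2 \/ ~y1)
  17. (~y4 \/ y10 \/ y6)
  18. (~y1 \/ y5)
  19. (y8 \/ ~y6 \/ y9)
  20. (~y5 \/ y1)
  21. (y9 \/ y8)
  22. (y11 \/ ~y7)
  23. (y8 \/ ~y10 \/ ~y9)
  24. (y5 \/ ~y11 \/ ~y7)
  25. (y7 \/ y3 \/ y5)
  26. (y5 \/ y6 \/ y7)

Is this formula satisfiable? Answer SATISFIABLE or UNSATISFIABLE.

SATISFIABLE

Try y1 = True.
  then y5 is forced to True.
  then y7 is forced to False.
  then y10 is forced to True.
  then y2 is forced to False.
  then y9 is forced to True.
  then y4 is forced to False.
  then y6 is forced to True.
  then y11 is forced to True.
  then y8 is forced to True.
y3 is now unconstrained; take y3 = True.
So y1 = True, y2 = False, y3 = True, y4 = False, y5 = True, y6 = True, y7 = False, y8 = True, y9 = True, y10 = True, y11 = True is a satisfying assignment.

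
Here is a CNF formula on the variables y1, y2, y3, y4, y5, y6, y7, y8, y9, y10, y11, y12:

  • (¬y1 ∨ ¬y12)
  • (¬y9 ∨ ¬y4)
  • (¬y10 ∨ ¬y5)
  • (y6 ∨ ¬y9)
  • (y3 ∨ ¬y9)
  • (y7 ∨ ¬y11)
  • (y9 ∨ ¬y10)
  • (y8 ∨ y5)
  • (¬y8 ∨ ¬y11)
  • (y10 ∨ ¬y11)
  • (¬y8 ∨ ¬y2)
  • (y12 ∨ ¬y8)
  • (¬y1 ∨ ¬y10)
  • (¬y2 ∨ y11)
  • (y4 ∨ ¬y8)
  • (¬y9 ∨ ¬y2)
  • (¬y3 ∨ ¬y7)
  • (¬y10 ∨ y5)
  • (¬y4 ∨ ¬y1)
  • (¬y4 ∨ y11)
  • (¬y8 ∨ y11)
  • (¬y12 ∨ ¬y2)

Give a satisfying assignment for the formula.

y1 = T, y2 = F, y3 = T, y4 = F, y5 = T, y6 = T, y7 = F, y8 = F, y9 = T, y10 = F, y11 = F, y12 = F

y2 occurs only negated in the remaining clauses — set y2 = False.
y6 occurs only positively in the remaining clauses — set y6 = True.
Branch on y1: take y1 = True.
  then y12 is forced to False.
  then y8 is forced to False.
  then y5 is forced to True.
  then y10 is forced to False.
  then y11 is forced to False.
  then y4 is forced to False.
Try y3 = True.
  then y7 is forced to False.
y9 is now unconstrained; take y9 = True.
Every clause has at least one true literal under this assignment.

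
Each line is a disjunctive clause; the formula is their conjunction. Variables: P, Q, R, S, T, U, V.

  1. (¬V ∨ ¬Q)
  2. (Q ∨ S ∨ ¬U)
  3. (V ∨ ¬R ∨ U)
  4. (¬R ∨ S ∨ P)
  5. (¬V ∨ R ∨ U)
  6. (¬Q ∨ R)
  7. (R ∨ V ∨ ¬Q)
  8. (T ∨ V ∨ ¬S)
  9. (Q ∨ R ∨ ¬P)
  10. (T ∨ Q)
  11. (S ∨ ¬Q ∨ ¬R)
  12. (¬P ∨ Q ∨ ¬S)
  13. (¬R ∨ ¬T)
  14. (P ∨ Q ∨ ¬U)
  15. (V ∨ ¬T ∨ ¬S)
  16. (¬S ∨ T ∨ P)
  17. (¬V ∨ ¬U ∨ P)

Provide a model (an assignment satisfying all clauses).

P=0, Q=0, R=0, S=0, T=1, U=0, V=0

Try P = False.
Try Q = False.
  then T is forced to True.
  then R is forced to False.
  then U is forced to False.
  then V is forced to False.
  then S is forced to False.
Check each clause:
  1. (¬V ∨ ¬Q) — ¬V is true.
  2. (S ∨ Q ∨ ¬U) — ¬U is true.
  3. (U ∨ ¬R ∨ V) — ¬R is true.
  4. (S ∨ ¬R ∨ P) — ¬R is true.
  5. (R ∨ ¬V ∨ U) — ¬V is true.
  6. (¬Q ∨ R) — ¬Q is true.
  7. (V ∨ ¬Q ∨ R) — ¬Q is true.
  8. (V ∨ T ∨ ¬S) — ¬S is true.
  9. (R ∨ ¬P ∨ Q) — ¬P is true.
  10. (T ∨ Q) — T is true.
  11. (S ∨ ¬R ∨ ¬Q) — ¬R is true.
  12. (Q ∨ ¬S ∨ ¬P) — ¬S is true.
  13. (¬R ∨ ¬T) — ¬R is true.
  14. (Q ∨ ¬U ∨ P) — ¬U is true.
  15. (¬T ∨ ¬S ∨ V) — ¬S is true.
  16. (T ∨ P ∨ ¬S) — ¬S is true.
  17. (P ∨ ¬V ∨ ¬U) — ¬V is true.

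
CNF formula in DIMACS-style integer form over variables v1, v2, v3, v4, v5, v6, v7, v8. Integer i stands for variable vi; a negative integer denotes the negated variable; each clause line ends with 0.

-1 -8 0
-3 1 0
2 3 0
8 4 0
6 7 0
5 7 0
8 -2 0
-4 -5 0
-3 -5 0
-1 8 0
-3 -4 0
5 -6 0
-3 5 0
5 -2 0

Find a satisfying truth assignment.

Branch on v1: take v1 = False.
  then v3 is forced to False.
  then v2 is forced to True.
  then v8 is forced to True.
  then v5 is forced to True.
  then v4 is forced to False.
Try v6 = True.
v7 is now unconstrained; take v7 = False.

v1=F, v2=T, v3=F, v4=F, v5=T, v6=T, v7=F, v8=T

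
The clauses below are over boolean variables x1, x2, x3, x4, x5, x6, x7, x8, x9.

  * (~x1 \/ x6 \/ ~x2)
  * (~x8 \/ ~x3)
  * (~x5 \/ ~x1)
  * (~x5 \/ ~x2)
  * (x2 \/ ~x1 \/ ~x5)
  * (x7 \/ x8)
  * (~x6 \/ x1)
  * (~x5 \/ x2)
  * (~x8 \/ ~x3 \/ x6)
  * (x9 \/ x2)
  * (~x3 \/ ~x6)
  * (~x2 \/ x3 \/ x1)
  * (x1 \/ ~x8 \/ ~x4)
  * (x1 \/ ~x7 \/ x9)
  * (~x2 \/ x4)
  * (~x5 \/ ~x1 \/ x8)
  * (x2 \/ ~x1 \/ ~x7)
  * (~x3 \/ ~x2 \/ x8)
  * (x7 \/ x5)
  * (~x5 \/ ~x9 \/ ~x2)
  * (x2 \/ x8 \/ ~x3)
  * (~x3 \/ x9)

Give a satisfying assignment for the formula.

x1=F, x2=F, x3=F, x4=F, x5=F, x6=F, x7=T, x8=F, x9=T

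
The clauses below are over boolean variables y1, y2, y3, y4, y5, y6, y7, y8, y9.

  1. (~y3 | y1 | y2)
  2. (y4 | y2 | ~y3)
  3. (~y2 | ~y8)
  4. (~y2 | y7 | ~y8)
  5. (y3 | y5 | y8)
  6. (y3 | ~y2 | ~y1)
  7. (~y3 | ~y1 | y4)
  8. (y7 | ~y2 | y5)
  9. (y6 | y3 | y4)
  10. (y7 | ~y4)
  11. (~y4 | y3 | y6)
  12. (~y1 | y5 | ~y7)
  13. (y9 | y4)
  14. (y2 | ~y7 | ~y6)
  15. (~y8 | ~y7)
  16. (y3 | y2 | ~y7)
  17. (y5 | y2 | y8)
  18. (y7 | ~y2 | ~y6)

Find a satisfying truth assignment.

y1=True, y2=True, y3=True, y4=True, y5=True, y6=False, y7=True, y8=False, y9=False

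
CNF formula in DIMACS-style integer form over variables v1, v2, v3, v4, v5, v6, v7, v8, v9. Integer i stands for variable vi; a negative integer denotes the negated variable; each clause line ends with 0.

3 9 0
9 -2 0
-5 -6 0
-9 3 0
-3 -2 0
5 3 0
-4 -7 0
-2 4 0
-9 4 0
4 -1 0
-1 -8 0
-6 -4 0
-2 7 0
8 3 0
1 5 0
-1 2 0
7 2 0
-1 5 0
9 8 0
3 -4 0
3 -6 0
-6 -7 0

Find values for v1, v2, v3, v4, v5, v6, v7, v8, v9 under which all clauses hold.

v1=False  v2=False  v3=True  v4=False  v5=True  v6=False  v7=True  v8=True  v9=False

Check each clause:
  1. (v3 OR v9) — v3 is true.
  2. (v9 OR NOT v2) — NOT v2 is true.
  3. (NOT v6 OR NOT v5) — NOT v6 is true.
  4. (v3 OR NOT v9) — v3 is true.
  5. (NOT v2 OR NOT v3) — NOT v2 is true.
  6. (v5 OR v3) — v3 is true.
  7. (NOT v7 OR NOT v4) — NOT v4 is true.
  8. (v4 OR NOT v2) — NOT v2 is true.
  9. (NOT v9 OR v4) — NOT v9 is true.
  10. (NOT v1 OR v4) — NOT v1 is true.
  11. (NOT v8 OR NOT v1) — NOT v1 is true.
  12. (NOT v4 OR NOT v6) — NOT v6 is true.
  13. (NOT v2 OR v7) — NOT v2 is true.
  14. (v8 OR v3) — v8 is true.
  15. (v5 OR v1) — v5 is true.
  16. (v2 OR NOT v1) — NOT v1 is true.
  17. (v7 OR v2) — v7 is true.
  18. (v5 OR NOT v1) — v5 is true.
  19. (v9 OR v8) — v8 is true.
  20. (v3 OR NOT v4) — v3 is true.
  21. (v3 OR NOT v6) — NOT v6 is true.
  22. (NOT v7 OR NOT v6) — NOT v6 is true.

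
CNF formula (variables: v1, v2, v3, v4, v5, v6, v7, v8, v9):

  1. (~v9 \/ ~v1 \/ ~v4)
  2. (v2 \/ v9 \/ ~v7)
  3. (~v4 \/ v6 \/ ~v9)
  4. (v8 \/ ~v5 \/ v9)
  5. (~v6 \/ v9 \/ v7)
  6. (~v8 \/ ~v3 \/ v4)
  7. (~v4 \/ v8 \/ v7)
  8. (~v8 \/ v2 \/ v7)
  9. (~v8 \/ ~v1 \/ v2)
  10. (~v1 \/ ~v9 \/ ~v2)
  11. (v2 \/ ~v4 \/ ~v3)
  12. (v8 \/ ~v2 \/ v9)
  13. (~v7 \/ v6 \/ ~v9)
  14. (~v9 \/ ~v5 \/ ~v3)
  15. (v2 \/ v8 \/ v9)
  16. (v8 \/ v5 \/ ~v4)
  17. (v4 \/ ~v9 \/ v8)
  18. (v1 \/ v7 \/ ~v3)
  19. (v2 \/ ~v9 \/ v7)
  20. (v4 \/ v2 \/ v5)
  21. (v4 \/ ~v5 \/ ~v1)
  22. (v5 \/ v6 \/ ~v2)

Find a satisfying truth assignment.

Pure literal: v3 appears only negated; assign v3 = False.
Branch on v1: take v1 = True.
Try v2 = True.
  then v9 is forced to False.
  then v8 is forced to True.
The remaining clauses are satisfied by v4 = True, v5 = True, v6 = False, v7 = False.
Every clause has at least one true literal under this assignment.

v1=True, v2=True, v3=False, v4=True, v5=True, v6=False, v7=False, v8=True, v9=False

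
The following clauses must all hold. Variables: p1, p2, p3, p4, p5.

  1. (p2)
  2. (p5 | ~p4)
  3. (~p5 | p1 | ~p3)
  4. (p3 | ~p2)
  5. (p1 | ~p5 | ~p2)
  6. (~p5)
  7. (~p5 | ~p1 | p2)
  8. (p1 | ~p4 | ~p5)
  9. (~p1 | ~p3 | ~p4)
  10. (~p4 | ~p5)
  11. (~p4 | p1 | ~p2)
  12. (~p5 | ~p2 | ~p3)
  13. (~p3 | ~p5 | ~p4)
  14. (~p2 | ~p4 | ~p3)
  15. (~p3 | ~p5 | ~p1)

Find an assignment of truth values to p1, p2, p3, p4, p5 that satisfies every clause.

p1=False, p2=True, p3=True, p4=False, p5=False

The clause (p2) is unit: p2 must be True.
The clause (p3) is unit: p3 must be True.
Unit propagation: (~p5) forces p5 = False.
Unit propagation: (~p4) forces p4 = False.
p1 is now unconstrained; take p1 = False.
Every clause has at least one true literal under this assignment.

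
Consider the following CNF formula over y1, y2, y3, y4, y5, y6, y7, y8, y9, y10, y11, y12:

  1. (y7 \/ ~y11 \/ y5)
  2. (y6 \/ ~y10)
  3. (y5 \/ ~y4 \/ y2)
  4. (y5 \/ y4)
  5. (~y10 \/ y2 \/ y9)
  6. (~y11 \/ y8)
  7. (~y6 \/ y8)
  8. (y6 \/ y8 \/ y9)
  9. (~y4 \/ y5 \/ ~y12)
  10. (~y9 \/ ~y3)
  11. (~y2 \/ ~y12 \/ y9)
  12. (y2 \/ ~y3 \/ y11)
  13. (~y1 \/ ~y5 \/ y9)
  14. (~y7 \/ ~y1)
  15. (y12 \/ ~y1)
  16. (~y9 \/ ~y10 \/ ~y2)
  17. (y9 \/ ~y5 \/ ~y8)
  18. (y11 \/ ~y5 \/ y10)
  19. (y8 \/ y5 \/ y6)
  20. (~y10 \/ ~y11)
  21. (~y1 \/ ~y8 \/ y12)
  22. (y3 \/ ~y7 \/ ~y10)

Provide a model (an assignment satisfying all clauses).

y1 = F  y2 = T  y3 = F  y4 = T  y5 = F  y6 = T  y7 = F  y8 = T  y9 = T  y10 = F  y11 = F  y12 = F

Check each clause:
  1. (y5 \/ y7 \/ ~y11) — ~y11 is true.
  2. (~y10 \/ y6) — y6 is true.
  3. (~y4 \/ y2 \/ y5) — y2 is true.
  4. (y5 \/ y4) — y4 is true.
  5. (y2 \/ ~y10 \/ y9) — y9 is true.
  6. (~y11 \/ y8) — y8 is true.
  7. (y8 \/ ~y6) — y8 is true.
  8. (y6 \/ y8 \/ y9) — y8 is true.
  9. (~y4 \/ y5 \/ ~y12) — ~y12 is true.
  10. (~y9 \/ ~y3) — ~y3 is true.
  11. (y9 \/ ~y2 \/ ~y12) — y9 is true.
  12. (y2 \/ y11 \/ ~y3) — y2 is true.
  13. (~y5 \/ ~y1 \/ y9) — y9 is true.
  14. (~y7 \/ ~y1) — ~y7 is true.
  15. (y12 \/ ~y1) — ~y1 is true.
  16. (~y10 \/ ~y2 \/ ~y9) — ~y10 is true.
  17. (y9 \/ ~y8 \/ ~y5) — y9 is true.
  18. (y11 \/ y10 \/ ~y5) — ~y5 is true.
  19. (y5 \/ y8 \/ y6) — y8 is true.
  20. (~y11 \/ ~y10) — ~y11 is true.
  21. (y12 \/ ~y1 \/ ~y8) — ~y1 is true.
  22. (~y10 \/ y3 \/ ~y7) — ~y7 is true.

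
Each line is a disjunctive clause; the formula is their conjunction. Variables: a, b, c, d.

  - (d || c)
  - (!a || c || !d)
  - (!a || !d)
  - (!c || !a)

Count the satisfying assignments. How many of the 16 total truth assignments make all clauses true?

Satisfying assignments:
  a=0 b=0 c=0 d=1
  a=0 b=0 c=1 d=0
  a=0 b=0 c=1 d=1
  a=0 b=1 c=0 d=1
  a=0 b=1 c=1 d=0
  a=0 b=1 c=1 d=1
Count: 6.

6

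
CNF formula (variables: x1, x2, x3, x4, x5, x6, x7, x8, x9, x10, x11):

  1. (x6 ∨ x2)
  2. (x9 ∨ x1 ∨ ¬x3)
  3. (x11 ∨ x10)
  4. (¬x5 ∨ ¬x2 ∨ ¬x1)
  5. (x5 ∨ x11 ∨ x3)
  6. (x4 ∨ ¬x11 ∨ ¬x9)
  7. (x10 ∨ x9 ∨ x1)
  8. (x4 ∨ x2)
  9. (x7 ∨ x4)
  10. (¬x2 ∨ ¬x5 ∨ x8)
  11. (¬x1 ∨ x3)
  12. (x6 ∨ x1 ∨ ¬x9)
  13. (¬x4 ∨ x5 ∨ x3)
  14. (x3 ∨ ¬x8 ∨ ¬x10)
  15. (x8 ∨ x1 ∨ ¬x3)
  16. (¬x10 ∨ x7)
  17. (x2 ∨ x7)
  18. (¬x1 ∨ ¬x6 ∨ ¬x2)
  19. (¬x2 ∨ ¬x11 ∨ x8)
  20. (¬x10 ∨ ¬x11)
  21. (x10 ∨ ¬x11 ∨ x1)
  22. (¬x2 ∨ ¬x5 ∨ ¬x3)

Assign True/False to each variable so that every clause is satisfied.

x7 occurs only positively in the remaining clauses — set x7 = True.
Set x1 = True and propagate.
  then x3 is forced to True.
The remaining clauses are satisfied by x2 = True, x4 = True, x5 = False, x6 = False, x8 = True, x9 = True, x10 = True, x11 = False.
Every clause has at least one true literal under this assignment.

x1=1  x2=1  x3=1  x4=1  x5=0  x6=0  x7=1  x8=1  x9=1  x10=1  x11=0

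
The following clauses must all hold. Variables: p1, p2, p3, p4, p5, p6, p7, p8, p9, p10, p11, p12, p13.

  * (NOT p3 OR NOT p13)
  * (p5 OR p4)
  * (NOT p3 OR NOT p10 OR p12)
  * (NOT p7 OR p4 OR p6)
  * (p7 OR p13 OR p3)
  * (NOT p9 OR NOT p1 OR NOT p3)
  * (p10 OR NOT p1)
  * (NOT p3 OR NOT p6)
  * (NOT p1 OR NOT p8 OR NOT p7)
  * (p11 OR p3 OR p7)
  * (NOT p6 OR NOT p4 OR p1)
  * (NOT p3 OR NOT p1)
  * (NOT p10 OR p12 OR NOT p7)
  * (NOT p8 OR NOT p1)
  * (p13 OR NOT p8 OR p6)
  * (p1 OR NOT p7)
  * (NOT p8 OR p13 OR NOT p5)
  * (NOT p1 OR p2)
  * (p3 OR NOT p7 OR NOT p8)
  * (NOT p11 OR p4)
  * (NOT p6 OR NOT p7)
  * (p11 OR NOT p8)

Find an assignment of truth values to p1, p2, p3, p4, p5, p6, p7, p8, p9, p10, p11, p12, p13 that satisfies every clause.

p1=F  p2=T  p3=T  p4=T  p5=T  p6=F  p7=F  p8=F  p9=T  p10=T  p11=T  p12=T  p13=F

Check each clause:
  1. (NOT p3 OR NOT p13) — NOT p13 is true.
  2. (p4 OR p5) — p4 is true.
  3. (NOT p10 OR NOT p3 OR p12) — p12 is true.
  4. (NOT p7 OR p6 OR p4) — NOT p7 is true.
  5. (p7 OR p13 OR p3) — p3 is true.
  6. (NOT p3 OR NOT p9 OR NOT p1) — NOT p1 is true.
  7. (NOT p1 OR p10) — p10 is true.
  8. (NOT p6 OR NOT p3) — NOT p6 is true.
  9. (NOT p1 OR NOT p7 OR NOT p8) — NOT p8 is true.
  10. (p3 OR p7 OR p11) — p3 is true.
  11. (NOT p6 OR NOT p4 OR p1) — NOT p6 is true.
  12. (NOT p1 OR NOT p3) — NOT p1 is true.
  13. (NOT p7 OR p12 OR NOT p10) — NOT p7 is true.
  14. (NOT p8 OR NOT p1) — NOT p8 is true.
  15. (NOT p8 OR p13 OR p6) — NOT p8 is true.
  16. (p1 OR NOT p7) — NOT p7 is true.
  17. (p13 OR NOT p8 OR NOT p5) — NOT p8 is true.
  18. (NOT p1 OR p2) — p2 is true.
  19. (p3 OR NOT p8 OR NOT p7) — NOT p8 is true.
  20. (p4 OR NOT p11) — p4 is true.
  21. (NOT p7 OR NOT p6) — NOT p7 is true.
  22. (NOT p8 OR p11) — NOT p8 is true.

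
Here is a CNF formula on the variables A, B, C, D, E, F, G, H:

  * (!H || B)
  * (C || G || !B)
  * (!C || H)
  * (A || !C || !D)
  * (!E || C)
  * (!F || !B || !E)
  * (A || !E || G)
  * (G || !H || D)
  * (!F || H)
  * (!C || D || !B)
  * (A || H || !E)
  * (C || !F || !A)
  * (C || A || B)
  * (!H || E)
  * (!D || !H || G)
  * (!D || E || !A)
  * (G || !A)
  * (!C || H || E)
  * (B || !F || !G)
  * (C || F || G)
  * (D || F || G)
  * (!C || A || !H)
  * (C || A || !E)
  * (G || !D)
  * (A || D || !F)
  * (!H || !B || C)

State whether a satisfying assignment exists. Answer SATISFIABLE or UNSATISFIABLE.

SATISFIABLE

Try A = False.
Try B = True.
Try C = False.
  then G is forced to True.
  then E is forced to False.
  then H is forced to False.
  then F is forced to False.
D is now unconstrained; take D = False.
Every clause has at least one true literal under this assignment.
So A=F  B=T  C=F  D=F  E=F  F=F  G=T  H=F is a satisfying assignment.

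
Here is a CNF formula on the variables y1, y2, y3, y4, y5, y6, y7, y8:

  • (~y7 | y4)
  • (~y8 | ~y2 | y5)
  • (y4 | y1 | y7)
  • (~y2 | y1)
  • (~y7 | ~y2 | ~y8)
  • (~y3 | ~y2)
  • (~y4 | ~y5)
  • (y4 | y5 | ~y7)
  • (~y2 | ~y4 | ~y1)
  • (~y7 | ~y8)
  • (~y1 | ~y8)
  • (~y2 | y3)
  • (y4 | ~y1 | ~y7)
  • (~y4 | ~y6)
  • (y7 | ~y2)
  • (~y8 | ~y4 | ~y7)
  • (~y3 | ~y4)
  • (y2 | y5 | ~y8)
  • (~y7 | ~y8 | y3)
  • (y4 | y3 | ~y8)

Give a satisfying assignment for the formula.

y1=1, y2=0, y3=1, y4=0, y5=1, y6=1, y7=0, y8=0

Check each clause:
  1. (y4 | ~y7) — ~y7 is true.
  2. (~y8 | y5 | ~y2) — ~y8 is true.
  3. (y4 | y7 | y1) — y1 is true.
  4. (~y2 | y1) — y1 is true.
  5. (~y8 | ~y2 | ~y7) — ~y8 is true.
  6. (~y3 | ~y2) — ~y2 is true.
  7. (~y4 | ~y5) — ~y4 is true.
  8. (~y7 | y5 | y4) — ~y7 is true.
  9. (~y4 | ~y2 | ~y1) — ~y4 is true.
  10. (~y7 | ~y8) — ~y8 is true.
  11. (~y1 | ~y8) — ~y8 is true.
  12. (y3 | ~y2) — y3 is true.
  13. (~y7 | y4 | ~y1) — ~y7 is true.
  14. (~y6 | ~y4) — ~y4 is true.
  15. (y7 | ~y2) — ~y2 is true.
  16. (~y8 | ~y7 | ~y4) — ~y8 is true.
  17. (~y3 | ~y4) — ~y4 is true.
  18. (y5 | ~y8 | y2) — ~y8 is true.
  19. (y3 | ~y8 | ~y7) — ~y8 is true.
  20. (~y8 | y4 | y3) — ~y8 is true.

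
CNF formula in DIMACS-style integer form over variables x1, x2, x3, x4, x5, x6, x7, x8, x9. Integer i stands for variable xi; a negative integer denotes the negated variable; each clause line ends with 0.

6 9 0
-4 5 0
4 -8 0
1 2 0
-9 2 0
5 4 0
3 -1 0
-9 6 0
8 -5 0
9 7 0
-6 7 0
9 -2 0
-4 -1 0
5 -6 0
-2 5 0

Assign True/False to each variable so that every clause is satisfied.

x1 = False, x2 = True, x3 = True, x4 = True, x5 = True, x6 = True, x7 = True, x8 = True, x9 = True

x3 occurs only positively in the remaining clauses — set x3 = True.
x7 occurs only positively in the remaining clauses — set x7 = True.
Branch on x1: take x1 = False.
  then x2 is forced to True.
  then x9 is forced to True.
  then x6 is forced to True.
  then x5 is forced to True.
  then x8 is forced to True.
  then x4 is forced to True.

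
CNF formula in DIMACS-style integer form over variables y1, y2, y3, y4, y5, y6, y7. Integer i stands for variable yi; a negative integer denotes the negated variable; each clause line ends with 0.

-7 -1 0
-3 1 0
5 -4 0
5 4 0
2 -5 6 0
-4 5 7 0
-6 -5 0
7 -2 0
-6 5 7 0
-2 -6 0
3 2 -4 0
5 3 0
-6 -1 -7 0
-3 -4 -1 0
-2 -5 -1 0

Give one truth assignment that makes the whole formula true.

Try y1 = False.
  then y3 is forced to False.
  then y5 is forced to True.
  then y6 is forced to False.
  then y2 is forced to True.
  then y7 is forced to True.
y4 is now unconstrained; take y4 = True.

y1=False, y2=True, y3=False, y4=True, y5=True, y6=False, y7=True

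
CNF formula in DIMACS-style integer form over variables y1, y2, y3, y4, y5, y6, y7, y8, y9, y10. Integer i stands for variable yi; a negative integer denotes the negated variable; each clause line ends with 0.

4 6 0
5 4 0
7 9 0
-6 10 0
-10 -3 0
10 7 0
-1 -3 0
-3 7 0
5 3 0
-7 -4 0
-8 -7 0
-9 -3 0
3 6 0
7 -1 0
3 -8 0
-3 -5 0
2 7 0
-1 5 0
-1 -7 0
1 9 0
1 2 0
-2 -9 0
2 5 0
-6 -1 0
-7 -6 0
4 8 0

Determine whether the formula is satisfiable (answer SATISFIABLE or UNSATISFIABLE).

UNSATISFIABLE

y7 = True:
  propagation gives y4=False, y6=True; an empty clause results — contradiction.
y7 = False:
  propagation gives y9=True, y10=True, y3=False, y5=True; an empty clause results — contradiction.
Every branch closes, so no satisfying assignment exists.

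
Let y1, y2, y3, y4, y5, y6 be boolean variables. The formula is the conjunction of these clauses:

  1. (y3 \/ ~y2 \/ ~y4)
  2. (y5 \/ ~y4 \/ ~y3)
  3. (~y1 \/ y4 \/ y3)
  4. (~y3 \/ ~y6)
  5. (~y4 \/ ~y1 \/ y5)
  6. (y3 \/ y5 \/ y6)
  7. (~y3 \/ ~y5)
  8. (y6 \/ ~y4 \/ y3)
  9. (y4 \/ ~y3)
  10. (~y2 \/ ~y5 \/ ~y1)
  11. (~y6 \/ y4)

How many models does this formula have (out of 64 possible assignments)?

5

Satisfying assignments:
  y1=0 y2=0 y3=0 y4=0 y5=1 y6=0
  y1=0 y2=0 y3=0 y4=1 y5=0 y6=1
  y1=0 y2=0 y3=0 y4=1 y5=1 y6=1
  y1=0 y2=1 y3=0 y4=0 y5=1 y6=0
  y1=1 y2=0 y3=0 y4=1 y5=1 y6=1
Count: 5.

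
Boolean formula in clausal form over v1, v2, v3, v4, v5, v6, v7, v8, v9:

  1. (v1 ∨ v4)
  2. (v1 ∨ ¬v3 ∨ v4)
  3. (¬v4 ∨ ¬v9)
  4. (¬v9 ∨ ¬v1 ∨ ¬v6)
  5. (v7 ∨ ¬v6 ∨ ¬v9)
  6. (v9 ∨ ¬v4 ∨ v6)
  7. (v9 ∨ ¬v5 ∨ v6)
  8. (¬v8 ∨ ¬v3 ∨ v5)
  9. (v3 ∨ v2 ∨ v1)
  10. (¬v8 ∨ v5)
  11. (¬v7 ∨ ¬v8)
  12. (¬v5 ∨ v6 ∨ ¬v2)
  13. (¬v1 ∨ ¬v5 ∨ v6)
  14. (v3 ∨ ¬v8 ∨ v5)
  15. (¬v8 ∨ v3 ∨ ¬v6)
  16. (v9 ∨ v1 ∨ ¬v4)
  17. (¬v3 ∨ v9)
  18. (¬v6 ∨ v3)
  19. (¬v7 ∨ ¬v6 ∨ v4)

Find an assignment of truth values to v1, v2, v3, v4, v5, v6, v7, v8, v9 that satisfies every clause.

v1=True  v2=True  v3=False  v4=False  v5=False  v6=False  v7=True  v8=False  v9=True

Check each clause:
  1. (v1 ∨ v4) — v1 is true.
  2. (¬v3 ∨ v4 ∨ v1) — v1 is true.
  3. (¬v9 ∨ ¬v4) — ¬v4 is true.
  4. (¬v1 ∨ ¬v9 ∨ ¬v6) — ¬v6 is true.
  5. (v7 ∨ ¬v9 ∨ ¬v6) — ¬v6 is true.
  6. (v9 ∨ v6 ∨ ¬v4) — v9 is true.
  7. (v6 ∨ v9 ∨ ¬v5) — v9 is true.
  8. (¬v8 ∨ ¬v3 ∨ v5) — ¬v8 is true.
  9. (v1 ∨ v2 ∨ v3) — v1 is true.
  10. (v5 ∨ ¬v8) — ¬v8 is true.
  11. (¬v8 ∨ ¬v7) — ¬v8 is true.
  12. (v6 ∨ ¬v2 ∨ ¬v5) — ¬v5 is true.
  13. (¬v1 ∨ ¬v5 ∨ v6) — ¬v5 is true.
  14. (¬v8 ∨ v5 ∨ v3) — ¬v8 is true.
  15. (¬v6 ∨ v3 ∨ ¬v8) — ¬v8 is true.
  16. (¬v4 ∨ v1 ∨ v9) — v9 is true.
  17. (v9 ∨ ¬v3) — v9 is true.
  18. (v3 ∨ ¬v6) — ¬v6 is true.
  19. (¬v7 ∨ v4 ∨ ¬v6) — ¬v6 is true.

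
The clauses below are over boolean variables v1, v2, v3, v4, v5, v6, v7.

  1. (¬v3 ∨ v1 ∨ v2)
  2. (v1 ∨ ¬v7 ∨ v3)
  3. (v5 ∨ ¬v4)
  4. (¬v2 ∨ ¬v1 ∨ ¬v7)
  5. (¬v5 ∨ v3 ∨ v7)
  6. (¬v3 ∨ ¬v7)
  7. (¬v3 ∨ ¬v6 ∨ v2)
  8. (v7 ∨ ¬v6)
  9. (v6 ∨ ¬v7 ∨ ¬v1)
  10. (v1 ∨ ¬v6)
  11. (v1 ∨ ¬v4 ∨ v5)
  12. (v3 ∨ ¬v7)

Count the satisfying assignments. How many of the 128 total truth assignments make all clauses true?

Case analysis on v7 and v1:
  v7=T, v1=T: a clause becomes empty — 0.
  v7=T, v1=F: a clause becomes empty — 0.
  v7=F, v1=T: v2 free; 4 ways for (v3,v4,v5,v6) × 2^1 = 8.
  v7=F, v1=F: 5 of the 32 assignments to (v2,v3,v4,v5,v6) work.
Total: 0 + 0 + 8 + 5 = 13.

13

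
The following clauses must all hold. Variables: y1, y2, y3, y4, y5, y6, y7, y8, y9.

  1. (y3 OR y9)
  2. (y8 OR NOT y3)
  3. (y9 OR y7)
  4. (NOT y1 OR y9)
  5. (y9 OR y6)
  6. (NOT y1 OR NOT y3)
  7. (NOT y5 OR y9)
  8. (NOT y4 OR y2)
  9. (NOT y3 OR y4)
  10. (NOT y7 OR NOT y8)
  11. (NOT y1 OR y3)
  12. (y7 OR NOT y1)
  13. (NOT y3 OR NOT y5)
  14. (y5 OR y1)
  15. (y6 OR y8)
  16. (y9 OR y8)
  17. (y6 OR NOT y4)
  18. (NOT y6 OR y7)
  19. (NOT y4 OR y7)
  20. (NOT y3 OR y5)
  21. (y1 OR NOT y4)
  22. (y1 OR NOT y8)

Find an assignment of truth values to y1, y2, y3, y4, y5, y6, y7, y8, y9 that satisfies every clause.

y1=F  y2=T  y3=F  y4=F  y5=T  y6=T  y7=T  y8=F  y9=T

Check each clause:
  1. (y9 OR y3) — y9 is true.
  2. (NOT y3 OR y8) — NOT y3 is true.
  3. (y7 OR y9) — y9 is true.
  4. (NOT y1 OR y9) — y9 is true.
  5. (y6 OR y9) — y9 is true.
  6. (NOT y3 OR NOT y1) — NOT y3 is true.
  7. (NOT y5 OR y9) — y9 is true.
  8. (y2 OR NOT y4) — y2 is true.
  9. (NOT y3 OR y4) — NOT y3 is true.
  10. (NOT y8 OR NOT y7) — NOT y8 is true.
  11. (y3 OR NOT y1) — NOT y1 is true.
  12. (y7 OR NOT y1) — NOT y1 is true.
  13. (NOT y5 OR NOT y3) — NOT y3 is true.
  14. (y5 OR y1) — y5 is true.
  15. (y6 OR y8) — y6 is true.
  16. (y9 OR y8) — y9 is true.
  17. (y6 OR NOT y4) — NOT y4 is true.
  18. (y7 OR NOT y6) — y7 is true.
  19. (y7 OR NOT y4) — NOT y4 is true.
  20. (y5 OR NOT y3) — NOT y3 is true.
  21. (y1 OR NOT y4) — NOT y4 is true.
  22. (y1 OR NOT y8) — NOT y8 is true.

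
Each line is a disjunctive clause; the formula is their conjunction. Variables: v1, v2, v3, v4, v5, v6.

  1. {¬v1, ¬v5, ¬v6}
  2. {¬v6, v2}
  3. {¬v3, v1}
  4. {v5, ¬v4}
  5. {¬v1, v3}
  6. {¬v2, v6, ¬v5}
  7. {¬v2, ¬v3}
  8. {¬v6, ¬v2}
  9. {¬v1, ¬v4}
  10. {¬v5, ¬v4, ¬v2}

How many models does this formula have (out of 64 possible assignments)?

The models are:
  v1=F v2=F v3=F v4=F v5=F v6=F
  v1=F v2=F v3=F v4=F v5=T v6=F
  v1=F v2=F v3=F v4=T v5=T v6=F
  v1=F v2=T v3=F v4=F v5=F v6=F
  v1=T v2=F v3=T v4=F v5=F v6=F
  v1=T v2=F v3=T v4=F v5=T v6=F
Count: 6.

6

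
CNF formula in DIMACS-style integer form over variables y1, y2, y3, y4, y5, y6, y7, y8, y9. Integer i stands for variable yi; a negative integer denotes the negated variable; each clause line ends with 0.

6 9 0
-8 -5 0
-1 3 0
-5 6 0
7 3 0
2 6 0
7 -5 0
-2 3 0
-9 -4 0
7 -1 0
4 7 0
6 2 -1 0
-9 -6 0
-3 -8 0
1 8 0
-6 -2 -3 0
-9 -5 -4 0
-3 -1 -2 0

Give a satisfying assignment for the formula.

y1=T, y2=F, y3=T, y4=F, y5=T, y6=T, y7=T, y8=F, y9=F

Check each clause:
  1. (y9 \/ y6) — y6 is true.
  2. (~y8 \/ ~y5) — ~y8 is true.
  3. (y3 \/ ~y1) — y3 is true.
  4. (~y5 \/ y6) — y6 is true.
  5. (y7 \/ y3) — y3 is true.
  6. (y2 \/ y6) — y6 is true.
  7. (~y5 \/ y7) — y7 is true.
  8. (~y2 \/ y3) — y3 is true.
  9. (~y9 \/ ~y4) — ~y4 is true.
  10. (~y1 \/ y7) — y7 is true.
  11. (y4 \/ y7) — y7 is true.
  12. (y6 \/ ~y1 \/ y2) — y6 is true.
  13. (~y6 \/ ~y9) — ~y9 is true.
  14. (~y8 \/ ~y3) — ~y8 is true.
  15. (y8 \/ y1) — y1 is true.
  16. (~y2 \/ ~y6 \/ ~y3) — ~y2 is true.
  17. (~y5 \/ ~y4 \/ ~y9) — ~y4 is true.
  18. (~y2 \/ ~y3 \/ ~y1) — ~y2 is true.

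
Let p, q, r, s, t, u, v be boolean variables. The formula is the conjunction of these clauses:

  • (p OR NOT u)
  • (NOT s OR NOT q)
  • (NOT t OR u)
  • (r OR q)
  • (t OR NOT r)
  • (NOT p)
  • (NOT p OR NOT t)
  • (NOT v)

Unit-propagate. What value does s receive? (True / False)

False

Unit clause (NOT p) sets p = False.
(NOT u OR p) with p = False leaves only NOT u, so u = False.
(u OR NOT t): since u = False, the clause reduces to (NOT t). t = False.
From (NOT r OR t) and t = False: r = False.
(q OR r): since r = False, the clause reduces to (q). q = True.
From (NOT q OR NOT s) and q = True: s = False.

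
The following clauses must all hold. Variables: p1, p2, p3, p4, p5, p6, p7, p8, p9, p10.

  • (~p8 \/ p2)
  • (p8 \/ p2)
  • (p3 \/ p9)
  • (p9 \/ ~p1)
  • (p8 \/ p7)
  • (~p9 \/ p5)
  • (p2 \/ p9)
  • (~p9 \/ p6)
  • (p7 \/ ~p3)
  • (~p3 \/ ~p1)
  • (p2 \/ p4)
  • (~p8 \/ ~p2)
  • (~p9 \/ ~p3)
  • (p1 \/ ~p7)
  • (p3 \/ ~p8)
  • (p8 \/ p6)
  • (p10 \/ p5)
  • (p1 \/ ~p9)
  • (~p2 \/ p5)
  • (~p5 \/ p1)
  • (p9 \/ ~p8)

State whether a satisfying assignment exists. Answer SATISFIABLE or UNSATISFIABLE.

p6 occurs only positively in the remaining clauses — set p6 = True.
p10 occurs only positively in the remaining clauses — set p10 = True.
Branch on p1: take p1 = True.
  then p9 is forced to True.
  then p5 is forced to True.
  then p3 is forced to False.
  then p8 is forced to False.
  then p2 is forced to True.
  then p7 is forced to True.
p4 is now unconstrained; take p4 = False.
So p1 = T, p2 = T, p3 = F, p4 = F, p5 = T, p6 = T, p7 = T, p8 = F, p9 = T, p10 = T is a satisfying assignment.

SATISFIABLE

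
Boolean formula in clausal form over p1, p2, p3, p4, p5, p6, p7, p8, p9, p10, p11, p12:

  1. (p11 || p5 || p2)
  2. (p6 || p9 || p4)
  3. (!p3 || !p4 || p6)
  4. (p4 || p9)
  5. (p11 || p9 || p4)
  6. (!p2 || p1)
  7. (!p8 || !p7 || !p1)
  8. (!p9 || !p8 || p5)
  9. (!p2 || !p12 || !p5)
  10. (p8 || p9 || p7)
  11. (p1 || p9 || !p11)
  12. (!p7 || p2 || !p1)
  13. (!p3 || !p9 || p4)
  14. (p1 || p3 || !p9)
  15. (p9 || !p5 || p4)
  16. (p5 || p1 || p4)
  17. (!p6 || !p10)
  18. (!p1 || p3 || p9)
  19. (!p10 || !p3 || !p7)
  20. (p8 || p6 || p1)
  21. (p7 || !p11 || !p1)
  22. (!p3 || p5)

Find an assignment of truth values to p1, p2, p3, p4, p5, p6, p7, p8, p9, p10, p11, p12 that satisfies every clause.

p10 occurs only negated in the remaining clauses — set p10 = False.
Pure literal: p12 appears only negated; assign p12 = False.
Set p1 = True and propagate.
For the remaining variables, p2 = True, p3 = True, p4 = True, p5 = True, p6 = True, p7 = False, p8 = True, p9 = False, p11 = False works.
Every clause has at least one true literal under this assignment.

p1 = True, p2 = True, p3 = True, p4 = True, p5 = True, p6 = True, p7 = False, p8 = True, p9 = False, p10 = False, p11 = False, p12 = False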